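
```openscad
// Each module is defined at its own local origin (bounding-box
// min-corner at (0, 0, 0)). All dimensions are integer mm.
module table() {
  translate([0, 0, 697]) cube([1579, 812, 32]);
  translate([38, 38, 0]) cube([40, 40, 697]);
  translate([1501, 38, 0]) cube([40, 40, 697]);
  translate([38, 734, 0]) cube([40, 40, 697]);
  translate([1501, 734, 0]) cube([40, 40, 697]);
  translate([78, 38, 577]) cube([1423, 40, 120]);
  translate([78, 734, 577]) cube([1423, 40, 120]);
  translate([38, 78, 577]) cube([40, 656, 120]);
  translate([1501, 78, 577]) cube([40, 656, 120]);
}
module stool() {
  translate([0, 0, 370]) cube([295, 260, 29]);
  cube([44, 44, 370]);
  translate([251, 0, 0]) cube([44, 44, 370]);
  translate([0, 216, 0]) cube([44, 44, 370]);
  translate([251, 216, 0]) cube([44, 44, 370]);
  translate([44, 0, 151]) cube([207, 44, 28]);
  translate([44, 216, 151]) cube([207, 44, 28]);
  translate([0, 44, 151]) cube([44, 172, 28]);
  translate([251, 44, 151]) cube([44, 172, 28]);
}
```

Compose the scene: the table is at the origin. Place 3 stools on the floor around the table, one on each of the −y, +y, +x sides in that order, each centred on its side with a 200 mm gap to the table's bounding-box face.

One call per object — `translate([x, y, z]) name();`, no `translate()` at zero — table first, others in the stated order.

table();
translate([642, -460, 0]) stool();
translate([642, 1012, 0]) stool();
translate([1779, 276, 0]) stool();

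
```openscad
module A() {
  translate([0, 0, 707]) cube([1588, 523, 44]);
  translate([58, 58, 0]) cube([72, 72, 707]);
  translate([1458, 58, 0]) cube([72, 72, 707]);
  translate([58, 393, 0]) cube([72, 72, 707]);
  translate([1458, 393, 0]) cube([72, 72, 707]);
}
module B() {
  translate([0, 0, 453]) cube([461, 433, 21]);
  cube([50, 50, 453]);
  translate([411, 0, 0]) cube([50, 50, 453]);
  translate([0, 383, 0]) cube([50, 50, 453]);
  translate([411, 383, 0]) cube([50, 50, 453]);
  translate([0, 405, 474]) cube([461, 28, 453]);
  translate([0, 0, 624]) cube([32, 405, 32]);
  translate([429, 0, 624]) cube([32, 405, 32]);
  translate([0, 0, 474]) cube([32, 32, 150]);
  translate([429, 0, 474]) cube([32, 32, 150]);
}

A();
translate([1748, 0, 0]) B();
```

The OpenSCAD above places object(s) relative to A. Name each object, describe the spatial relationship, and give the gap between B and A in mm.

A is a table. B is a chair. The chair is on the floor beside the table on its +x side. The gap between the chair and the table is 160 mm.

The chair's nearest face is 160 mm from the table's +x face.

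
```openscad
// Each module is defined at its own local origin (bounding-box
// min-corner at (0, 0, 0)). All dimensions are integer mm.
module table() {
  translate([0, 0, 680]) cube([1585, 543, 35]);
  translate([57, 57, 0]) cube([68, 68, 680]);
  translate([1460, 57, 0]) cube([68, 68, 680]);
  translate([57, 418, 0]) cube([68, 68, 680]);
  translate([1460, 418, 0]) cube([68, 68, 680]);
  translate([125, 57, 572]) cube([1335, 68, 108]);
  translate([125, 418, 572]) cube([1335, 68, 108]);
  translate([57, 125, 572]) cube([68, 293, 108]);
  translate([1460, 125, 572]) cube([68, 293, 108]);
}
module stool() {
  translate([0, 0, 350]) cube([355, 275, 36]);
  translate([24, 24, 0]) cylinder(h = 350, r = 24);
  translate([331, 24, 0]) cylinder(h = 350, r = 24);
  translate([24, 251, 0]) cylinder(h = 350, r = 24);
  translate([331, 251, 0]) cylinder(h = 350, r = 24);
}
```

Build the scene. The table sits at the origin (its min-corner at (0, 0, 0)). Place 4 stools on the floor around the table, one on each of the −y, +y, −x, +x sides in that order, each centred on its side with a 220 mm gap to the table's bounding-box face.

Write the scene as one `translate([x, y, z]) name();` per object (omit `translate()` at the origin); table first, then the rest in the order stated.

table();
translate([615, -495, 0]) stool();
translate([615, 763, 0]) stool();
translate([-575, 134, 0]) stool();
translate([1805, 134, 0]) stool();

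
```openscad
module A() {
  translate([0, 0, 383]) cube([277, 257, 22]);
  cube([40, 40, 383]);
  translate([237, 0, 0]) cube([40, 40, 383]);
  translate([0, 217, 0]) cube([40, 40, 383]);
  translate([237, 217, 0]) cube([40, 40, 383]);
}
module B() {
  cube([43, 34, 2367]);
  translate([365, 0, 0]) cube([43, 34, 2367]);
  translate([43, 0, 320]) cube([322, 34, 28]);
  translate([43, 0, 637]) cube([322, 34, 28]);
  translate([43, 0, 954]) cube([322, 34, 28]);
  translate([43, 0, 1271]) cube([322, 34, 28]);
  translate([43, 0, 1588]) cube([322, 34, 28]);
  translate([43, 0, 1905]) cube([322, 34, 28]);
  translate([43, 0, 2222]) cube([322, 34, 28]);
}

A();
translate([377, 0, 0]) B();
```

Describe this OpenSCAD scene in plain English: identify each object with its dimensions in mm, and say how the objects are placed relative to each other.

A is a four-legged stool. The seat is 277×257 mm, 22 mm thick, top at z = 405 mm. It stands on four square legs, each 40×40 mm in cross-section, from z = 0 to the seat underside, each flush with a corner of the seat.

B is a wooden ladder with two side rails of 43×34 mm section and 2367 mm height, set 408 mm apart overall. Between them run 7 rectangular rungs (34 mm deep, 28 mm thick), front faces flush with the rails' −y face. The bottom of the first rung is 320 mm above the floor and each subsequent rung is 317 mm higher than the one below.

The ladder is on the floor beside the stool on its +x side.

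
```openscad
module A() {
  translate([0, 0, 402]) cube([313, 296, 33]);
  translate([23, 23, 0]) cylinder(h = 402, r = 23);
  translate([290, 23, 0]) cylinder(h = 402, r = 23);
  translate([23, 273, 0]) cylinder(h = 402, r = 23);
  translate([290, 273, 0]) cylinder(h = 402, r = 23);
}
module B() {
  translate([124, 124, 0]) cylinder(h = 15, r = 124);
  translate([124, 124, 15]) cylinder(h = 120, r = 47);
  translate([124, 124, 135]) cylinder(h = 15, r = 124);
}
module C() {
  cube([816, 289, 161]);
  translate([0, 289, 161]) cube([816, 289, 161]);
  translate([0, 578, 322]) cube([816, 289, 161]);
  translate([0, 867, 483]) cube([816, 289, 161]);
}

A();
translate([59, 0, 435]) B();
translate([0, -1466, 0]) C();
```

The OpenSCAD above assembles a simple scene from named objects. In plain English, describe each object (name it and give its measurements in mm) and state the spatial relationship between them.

A is a simple wooden stool: a rectangular seat 313 mm (x) by 296 mm (y), 33 mm thick, top face at z = 435 mm, on four round legs, each 46 mm in diameter. The legs rest on z = 0, each leg's axis is inset half a diameter from the nearest pair of seat edges (so the leg's bounding box is flush with the corner).

B is a spool: two coaxial disc flanges of radius 124 mm and thickness 15 mm, joined by a core cylinder of radius 47 mm and height 120 mm. The lower flange rests on z = 0 and the three cylinders share a vertical axis.

C is a run of 4 identical solid stair steps. Each tread is 816×289 mm and each step block is 161 mm high. Step 1 rests on the floor; step k is offset from step 1 by (k−1)×289 mm in y and (k−1)×161 mm in z.

The spool is on top of the stool. The staircase is on the floor beside the stool on its −y side.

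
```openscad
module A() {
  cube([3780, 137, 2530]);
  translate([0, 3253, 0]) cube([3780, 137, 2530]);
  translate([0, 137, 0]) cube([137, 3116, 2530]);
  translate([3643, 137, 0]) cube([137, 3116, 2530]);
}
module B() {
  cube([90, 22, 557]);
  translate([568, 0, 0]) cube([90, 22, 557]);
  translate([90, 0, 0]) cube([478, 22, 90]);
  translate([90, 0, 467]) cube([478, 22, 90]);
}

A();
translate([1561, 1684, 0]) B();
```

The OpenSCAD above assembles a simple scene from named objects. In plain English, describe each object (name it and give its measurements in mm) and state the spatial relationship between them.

A is a box-shaped house frame (walls only): outside footprint 3780×3390 mm, wall height 2530 mm, wall thickness 137 mm. The two y-facing walls run the full x-width; the two x-facing walls fit between the inner faces of the y-facing walls.

B is a picture frame with a 478×377 mm rectangular opening (x by z) and a uniform 90 mm border on every side. Frame depth is 22 mm along y. It is built from two vertical stiles running the full outside height and two horizontal rails spanning the gap between the stiles.

The picture frame sits inside the house frame, centred.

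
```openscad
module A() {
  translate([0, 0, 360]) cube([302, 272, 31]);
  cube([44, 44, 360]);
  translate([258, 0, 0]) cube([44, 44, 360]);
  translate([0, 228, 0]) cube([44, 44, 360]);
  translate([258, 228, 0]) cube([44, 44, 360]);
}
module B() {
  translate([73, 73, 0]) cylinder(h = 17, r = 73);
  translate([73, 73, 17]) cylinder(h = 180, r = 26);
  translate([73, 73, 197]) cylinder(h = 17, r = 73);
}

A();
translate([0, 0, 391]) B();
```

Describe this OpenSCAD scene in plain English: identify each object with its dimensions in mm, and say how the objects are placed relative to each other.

A is a simple wooden stool: a rectangular seat 302 mm (x) by 272 mm (y), 31 mm thick, top face at z = 391 mm, on four square legs, each 44×44 mm in cross-section. The legs rest on z = 0, each flush with a corner of the seat.

B is a spool: two coaxial disc flanges of radius 73 mm and thickness 17 mm, joined by a core cylinder of radius 26 mm and height 180 mm. The lower flange rests on z = 0 and the three cylinders share a vertical axis.

The spool is on top of the stool.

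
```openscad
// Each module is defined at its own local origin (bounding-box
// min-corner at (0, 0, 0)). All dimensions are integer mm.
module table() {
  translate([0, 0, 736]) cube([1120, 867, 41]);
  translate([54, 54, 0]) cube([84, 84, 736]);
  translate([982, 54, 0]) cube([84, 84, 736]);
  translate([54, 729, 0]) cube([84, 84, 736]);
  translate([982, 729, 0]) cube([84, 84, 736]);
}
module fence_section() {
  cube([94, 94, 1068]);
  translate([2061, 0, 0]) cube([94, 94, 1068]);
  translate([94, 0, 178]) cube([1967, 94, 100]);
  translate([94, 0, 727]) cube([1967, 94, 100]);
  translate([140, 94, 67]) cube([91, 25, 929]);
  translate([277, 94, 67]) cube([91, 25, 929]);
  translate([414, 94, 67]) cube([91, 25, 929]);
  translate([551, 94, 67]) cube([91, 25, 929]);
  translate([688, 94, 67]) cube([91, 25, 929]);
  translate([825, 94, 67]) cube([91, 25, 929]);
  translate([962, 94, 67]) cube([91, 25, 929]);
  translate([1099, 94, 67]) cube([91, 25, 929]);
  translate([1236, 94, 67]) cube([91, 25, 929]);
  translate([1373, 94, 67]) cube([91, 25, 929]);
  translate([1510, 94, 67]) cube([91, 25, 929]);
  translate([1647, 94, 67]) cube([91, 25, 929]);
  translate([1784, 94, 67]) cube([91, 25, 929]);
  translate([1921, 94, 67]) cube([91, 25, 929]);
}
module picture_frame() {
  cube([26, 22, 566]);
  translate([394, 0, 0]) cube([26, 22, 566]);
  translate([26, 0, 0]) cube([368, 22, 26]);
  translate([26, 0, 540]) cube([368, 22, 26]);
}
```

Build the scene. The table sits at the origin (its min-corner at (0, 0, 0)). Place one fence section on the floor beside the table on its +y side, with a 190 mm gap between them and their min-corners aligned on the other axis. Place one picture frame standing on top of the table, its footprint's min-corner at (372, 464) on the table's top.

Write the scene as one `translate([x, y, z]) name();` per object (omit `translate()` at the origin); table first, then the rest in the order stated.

table();
translate([0, 1057, 0]) fence_section();
translate([372, 464, 777]) picture_frame();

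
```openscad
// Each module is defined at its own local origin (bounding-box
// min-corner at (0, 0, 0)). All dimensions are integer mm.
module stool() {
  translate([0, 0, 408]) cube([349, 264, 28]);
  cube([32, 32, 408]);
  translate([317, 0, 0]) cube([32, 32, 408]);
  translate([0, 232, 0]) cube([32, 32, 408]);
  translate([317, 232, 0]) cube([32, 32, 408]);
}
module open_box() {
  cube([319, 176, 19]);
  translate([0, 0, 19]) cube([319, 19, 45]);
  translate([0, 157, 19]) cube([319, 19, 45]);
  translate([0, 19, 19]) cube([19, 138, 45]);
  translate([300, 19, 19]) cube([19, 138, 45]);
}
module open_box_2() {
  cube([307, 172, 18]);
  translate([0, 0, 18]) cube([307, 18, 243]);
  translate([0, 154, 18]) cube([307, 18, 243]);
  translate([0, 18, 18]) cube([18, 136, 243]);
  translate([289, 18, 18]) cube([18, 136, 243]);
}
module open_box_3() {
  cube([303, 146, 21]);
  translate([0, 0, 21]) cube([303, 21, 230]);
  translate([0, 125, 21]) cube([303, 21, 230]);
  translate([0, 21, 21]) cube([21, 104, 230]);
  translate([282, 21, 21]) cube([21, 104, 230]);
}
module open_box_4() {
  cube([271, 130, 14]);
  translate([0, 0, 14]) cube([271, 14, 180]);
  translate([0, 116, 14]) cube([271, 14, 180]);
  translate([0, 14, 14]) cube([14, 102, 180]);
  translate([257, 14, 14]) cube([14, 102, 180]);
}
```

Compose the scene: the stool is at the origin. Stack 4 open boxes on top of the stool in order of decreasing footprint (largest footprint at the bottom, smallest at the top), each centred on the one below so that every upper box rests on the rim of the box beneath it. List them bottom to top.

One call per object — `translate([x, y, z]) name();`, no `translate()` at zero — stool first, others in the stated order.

stool();
translate([15, 44, 436]) open_box();
translate([21, 46, 500]) open_box_2();
translate([23, 59, 761]) open_box_3();
translate([39, 67, 1012]) open_box_4();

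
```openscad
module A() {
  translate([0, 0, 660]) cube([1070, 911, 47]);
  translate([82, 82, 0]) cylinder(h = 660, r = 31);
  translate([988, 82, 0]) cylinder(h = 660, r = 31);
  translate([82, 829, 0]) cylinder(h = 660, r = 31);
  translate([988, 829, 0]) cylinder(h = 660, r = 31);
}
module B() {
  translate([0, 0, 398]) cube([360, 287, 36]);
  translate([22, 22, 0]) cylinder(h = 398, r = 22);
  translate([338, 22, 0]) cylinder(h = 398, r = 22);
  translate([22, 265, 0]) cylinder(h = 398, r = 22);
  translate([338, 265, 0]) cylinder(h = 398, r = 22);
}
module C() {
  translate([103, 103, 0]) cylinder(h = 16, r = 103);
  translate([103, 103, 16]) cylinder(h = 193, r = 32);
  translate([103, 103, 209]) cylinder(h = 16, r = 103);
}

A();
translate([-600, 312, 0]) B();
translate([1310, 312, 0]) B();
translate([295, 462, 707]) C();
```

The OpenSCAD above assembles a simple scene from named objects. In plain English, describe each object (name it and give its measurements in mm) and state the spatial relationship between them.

A is a rectangular dining table. The top is 1070×911×47 mm with its upper surface at z = 707 mm. It stands on four round legs of 62 mm diameter, each leg's bounding box inset 51 mm from the nearest pair of top edges, running from the floor to the underside of the top.

B is a simple wooden stool: a rectangular seat 360 mm (x) by 287 mm (y), 36 mm thick, top face at z = 434 mm, on four round legs, each 44 mm in diameter. The legs rest on z = 0, each leg's axis is inset half a diameter from the nearest pair of seat edges (so the leg's bounding box is flush with the corner).

C is a spool: two coaxial disc flanges of radius 103 mm and thickness 16 mm, joined by a core cylinder of radius 32 mm and height 193 mm. The lower flange rests on z = 0 and the three cylinders share a vertical axis.

Two stools sit around the table at the −x, +x sides. The spool is on top of the table.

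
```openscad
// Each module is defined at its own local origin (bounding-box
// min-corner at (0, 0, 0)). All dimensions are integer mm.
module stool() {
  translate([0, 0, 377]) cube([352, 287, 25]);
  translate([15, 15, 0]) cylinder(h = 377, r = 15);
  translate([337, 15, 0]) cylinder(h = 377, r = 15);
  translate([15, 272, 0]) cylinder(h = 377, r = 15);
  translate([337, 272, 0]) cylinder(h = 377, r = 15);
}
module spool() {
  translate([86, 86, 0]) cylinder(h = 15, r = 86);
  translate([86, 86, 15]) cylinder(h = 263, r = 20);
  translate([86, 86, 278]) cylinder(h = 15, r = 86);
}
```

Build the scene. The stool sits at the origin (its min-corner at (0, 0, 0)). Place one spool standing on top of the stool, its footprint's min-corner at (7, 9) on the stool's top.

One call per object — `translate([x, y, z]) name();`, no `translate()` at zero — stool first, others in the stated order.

stool();
translate([7, 9, 402]) spool();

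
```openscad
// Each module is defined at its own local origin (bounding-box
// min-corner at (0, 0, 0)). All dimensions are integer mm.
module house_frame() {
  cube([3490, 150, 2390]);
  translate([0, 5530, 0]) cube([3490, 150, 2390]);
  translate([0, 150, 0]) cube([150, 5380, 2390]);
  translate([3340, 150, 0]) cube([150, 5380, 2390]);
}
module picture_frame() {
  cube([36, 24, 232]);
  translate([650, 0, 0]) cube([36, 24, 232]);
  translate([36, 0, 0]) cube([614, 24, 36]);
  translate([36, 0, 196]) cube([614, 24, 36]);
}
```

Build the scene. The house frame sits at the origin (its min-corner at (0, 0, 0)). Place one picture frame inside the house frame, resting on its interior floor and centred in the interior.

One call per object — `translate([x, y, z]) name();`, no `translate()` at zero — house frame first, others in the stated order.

house_frame();
translate([1402, 2828, 0]) picture_frame();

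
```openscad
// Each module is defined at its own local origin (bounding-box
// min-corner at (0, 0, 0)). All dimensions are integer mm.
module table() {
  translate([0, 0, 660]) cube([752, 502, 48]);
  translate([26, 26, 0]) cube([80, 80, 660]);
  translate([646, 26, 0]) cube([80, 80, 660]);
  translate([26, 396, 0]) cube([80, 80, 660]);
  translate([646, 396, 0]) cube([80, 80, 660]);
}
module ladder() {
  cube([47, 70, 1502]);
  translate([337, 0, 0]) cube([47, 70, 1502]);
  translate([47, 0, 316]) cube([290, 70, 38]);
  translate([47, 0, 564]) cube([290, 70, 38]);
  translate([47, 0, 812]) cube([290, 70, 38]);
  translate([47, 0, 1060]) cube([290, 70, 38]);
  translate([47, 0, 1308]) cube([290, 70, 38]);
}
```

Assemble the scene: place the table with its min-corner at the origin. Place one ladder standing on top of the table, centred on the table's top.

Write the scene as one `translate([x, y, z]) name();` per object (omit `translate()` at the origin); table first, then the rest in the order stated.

table();
translate([184, 216, 708]) ladder();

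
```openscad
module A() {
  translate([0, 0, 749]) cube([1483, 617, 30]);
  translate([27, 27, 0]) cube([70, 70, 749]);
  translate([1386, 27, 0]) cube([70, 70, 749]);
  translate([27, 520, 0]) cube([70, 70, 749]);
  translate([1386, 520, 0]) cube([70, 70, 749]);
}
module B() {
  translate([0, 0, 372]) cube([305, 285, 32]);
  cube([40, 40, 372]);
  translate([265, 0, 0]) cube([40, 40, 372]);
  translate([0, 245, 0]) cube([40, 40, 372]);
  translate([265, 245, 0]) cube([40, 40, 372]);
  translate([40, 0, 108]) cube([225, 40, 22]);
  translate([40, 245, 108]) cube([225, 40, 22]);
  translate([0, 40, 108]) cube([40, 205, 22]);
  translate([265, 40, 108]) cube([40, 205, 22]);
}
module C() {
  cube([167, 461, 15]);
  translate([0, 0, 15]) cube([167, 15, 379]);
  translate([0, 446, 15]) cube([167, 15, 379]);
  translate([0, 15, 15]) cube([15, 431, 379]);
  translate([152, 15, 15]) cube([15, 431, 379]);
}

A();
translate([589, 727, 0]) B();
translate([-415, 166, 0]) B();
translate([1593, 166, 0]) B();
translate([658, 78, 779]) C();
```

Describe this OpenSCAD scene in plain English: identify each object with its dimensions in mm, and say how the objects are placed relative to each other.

A is a table with a 1483×617 mm rectangular top, 30 mm thick, top surface at z = 779 mm, supported by four 70×70 mm square legs, each inset 27 mm from the nearest pair of top edges, running from the floor.

B is a four-legged stool. The seat is a 305×285×32 mm slab whose top surface is at z = 404 mm; four square legs, each 40×40 mm in cross-section, run from the floor (z = 0) to the underside of the seat, each flush with a corner of the seat. Four stretchers, 40 mm wide and 22 mm tall, connect adjacent legs with their undersides at z = 108 mm, each running between the inner faces of the legs it joins and aligned with the legs' outer faces on the other axis.

C is an open-topped rectangular box: outside dimensions 167×461×394 mm, with a uniform wall and base thickness of 15 mm. The base is a full 167×461 slab on the floor; four walls sit on top of the base. The front and back walls (the −y and +y sides) span the full width; the two side walls fit between them.

Three stools sit around the table at the +y, −x, +x sides. The open box is on top of the table, centred.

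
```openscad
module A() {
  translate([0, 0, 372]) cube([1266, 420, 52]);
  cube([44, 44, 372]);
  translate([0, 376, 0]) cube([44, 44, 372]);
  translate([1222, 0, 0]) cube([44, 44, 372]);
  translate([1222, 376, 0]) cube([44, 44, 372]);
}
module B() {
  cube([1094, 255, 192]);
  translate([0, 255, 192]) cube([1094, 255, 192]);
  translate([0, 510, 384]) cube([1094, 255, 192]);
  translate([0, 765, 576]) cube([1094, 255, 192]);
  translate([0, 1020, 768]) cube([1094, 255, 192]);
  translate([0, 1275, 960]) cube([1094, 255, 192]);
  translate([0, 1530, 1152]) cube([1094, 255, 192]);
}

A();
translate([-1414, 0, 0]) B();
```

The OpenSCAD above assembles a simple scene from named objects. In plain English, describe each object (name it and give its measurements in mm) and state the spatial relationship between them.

A is a bench: a 1266×420 mm seat slab, 52 mm thick, top at z = 424 mm, on four 44×44 mm square legs flush with the seat corners and standing on z = 0.

B is a straight staircase of 7 solid steps. Each step is 1094 mm wide (x), 255 mm deep (y, the going) and 192 mm tall (the rise). The first step rests on the floor; each subsequent step sits one going further in +y and one rise higher in +z, directly behind and above the previous step with no overlap.

The staircase is on the floor beside the bench on its −x side.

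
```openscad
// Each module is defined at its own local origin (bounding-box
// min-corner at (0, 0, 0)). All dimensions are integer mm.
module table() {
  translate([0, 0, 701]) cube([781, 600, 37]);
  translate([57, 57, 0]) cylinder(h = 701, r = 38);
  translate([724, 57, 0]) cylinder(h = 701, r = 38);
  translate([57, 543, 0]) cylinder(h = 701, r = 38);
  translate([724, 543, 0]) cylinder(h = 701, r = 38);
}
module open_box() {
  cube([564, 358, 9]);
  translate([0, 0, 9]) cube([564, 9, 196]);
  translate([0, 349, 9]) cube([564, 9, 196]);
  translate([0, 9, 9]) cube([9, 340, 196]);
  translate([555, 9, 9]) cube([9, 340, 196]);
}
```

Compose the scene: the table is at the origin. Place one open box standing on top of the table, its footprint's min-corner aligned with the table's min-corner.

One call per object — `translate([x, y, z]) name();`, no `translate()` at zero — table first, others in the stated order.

table();
translate([0, 0, 738]) open_box();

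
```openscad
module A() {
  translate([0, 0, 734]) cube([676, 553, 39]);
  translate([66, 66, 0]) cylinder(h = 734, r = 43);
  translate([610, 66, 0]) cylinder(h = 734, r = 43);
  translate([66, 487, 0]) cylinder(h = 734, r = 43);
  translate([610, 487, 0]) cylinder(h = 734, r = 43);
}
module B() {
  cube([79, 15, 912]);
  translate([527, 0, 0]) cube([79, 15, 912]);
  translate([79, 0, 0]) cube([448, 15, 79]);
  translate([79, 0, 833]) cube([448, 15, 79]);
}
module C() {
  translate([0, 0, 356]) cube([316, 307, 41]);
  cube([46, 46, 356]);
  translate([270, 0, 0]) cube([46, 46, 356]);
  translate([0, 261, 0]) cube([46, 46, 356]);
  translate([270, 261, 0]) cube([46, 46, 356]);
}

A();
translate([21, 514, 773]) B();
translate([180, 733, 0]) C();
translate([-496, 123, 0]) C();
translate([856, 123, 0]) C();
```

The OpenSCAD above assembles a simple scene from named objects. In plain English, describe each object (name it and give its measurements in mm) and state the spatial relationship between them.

A is a table with a 676×553 mm rectangular top, 39 mm thick, top surface at z = 773 mm, supported by four round legs of 86 mm diameter, each leg's bounding box inset 23 mm from the nearest pair of top edges, running from the floor.

B is a rectangular picture frame lying in the x–z plane (depth along y). The opening is 448 mm wide (x) by 754 mm tall (z), surrounded by a border 79 mm wide on all four sides. The frame is 15 mm deep and is made of two full-height vertical stiles with two horizontal rails fitted between them.

C is a four-legged stool. The seat is a 316×307×41 mm slab whose top surface is at z = 397 mm; four square legs, each 46×46 mm in cross-section, run from the floor (z = 0) to the underside of the seat, each flush with a corner of the seat.

The picture frame is on top of the table. Three stools sit around the table at the +y, −x, +x sides.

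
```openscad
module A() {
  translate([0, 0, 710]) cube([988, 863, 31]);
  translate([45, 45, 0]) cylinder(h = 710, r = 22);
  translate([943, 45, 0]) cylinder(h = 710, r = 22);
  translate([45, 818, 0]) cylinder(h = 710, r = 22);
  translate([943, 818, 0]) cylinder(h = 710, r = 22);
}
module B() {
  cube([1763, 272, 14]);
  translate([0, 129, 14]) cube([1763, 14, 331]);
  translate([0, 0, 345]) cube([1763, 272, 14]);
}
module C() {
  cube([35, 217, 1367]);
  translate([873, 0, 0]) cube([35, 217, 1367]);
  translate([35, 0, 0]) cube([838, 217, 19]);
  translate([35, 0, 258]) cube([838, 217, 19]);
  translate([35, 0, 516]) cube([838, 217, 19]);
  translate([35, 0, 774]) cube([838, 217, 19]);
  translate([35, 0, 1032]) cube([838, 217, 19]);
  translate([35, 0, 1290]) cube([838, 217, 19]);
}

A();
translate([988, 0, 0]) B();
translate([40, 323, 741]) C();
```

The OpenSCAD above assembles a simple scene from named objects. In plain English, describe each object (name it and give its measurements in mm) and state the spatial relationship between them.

A is a table with a 988×863 mm rectangular top, 31 mm thick, top surface at z = 741 mm, supported by four round legs of 44 mm diameter, each leg's bounding box inset 23 mm from the nearest pair of top edges, running from the floor.

B is an I-beam lying along x, 1763 mm long. Overall section height 359 mm. Two flanges 272 mm wide (y) and 14 mm thick, one on the floor and one at the top; a web 14 mm thick runs between them, centred on the flange width.

C is an open bookshelf. Two side panels, each 35 mm thick, 217 mm deep and 1367 mm tall, stand 908 mm apart (outside-to-outside). Between them sit 6 shelves, each 19 mm thick and 217 mm deep, spanning the full gap between the sides. The bottom shelf rests on the floor (its underside at z = 0) and the clear gap between one shelf's top and the next shelf's underside is 239 mm.

The I-beam is against the table's +x side, with their −y faces flush. The bookshelf is on top of the table, centred.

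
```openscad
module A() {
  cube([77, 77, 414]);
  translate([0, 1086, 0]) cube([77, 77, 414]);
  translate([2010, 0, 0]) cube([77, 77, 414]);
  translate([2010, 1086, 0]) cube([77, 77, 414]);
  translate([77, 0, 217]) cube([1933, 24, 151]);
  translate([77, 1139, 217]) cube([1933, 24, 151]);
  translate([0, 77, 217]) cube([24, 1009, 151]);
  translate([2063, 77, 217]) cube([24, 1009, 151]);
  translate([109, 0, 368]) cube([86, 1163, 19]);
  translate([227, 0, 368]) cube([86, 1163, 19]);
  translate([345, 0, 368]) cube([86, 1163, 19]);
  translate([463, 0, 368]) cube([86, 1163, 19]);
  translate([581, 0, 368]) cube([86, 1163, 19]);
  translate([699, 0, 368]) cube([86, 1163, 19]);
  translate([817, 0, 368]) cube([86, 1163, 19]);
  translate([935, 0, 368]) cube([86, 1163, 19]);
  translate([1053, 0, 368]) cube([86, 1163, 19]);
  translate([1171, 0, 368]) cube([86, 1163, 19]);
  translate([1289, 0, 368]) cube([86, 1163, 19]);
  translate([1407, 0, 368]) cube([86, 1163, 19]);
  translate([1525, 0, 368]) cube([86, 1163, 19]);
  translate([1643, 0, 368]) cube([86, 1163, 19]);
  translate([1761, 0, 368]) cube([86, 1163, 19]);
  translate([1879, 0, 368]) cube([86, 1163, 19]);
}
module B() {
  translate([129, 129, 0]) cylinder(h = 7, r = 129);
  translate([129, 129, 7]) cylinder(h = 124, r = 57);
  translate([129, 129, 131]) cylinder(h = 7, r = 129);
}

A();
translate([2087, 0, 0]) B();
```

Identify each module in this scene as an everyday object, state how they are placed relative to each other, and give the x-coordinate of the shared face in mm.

The bed frame's +x face and the spool's −x face are both at x = 2087 mm.

A is a bed frame. B is a spool. The spool is against the bed frame's +x side, with their −y faces flush. The x-coordinate of the shared face is 2087 mm.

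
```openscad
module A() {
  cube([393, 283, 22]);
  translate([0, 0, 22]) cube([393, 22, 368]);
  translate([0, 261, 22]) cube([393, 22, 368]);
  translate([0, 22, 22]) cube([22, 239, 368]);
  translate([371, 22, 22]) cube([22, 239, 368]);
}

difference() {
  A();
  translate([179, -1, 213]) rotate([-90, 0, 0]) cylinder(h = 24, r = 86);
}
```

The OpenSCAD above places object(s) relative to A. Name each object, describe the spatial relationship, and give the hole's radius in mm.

The subtracted cylinder has r = 86 mm.

A is an open box. The open box has a circular hole through its front wall. The hole's radius is 86 mm.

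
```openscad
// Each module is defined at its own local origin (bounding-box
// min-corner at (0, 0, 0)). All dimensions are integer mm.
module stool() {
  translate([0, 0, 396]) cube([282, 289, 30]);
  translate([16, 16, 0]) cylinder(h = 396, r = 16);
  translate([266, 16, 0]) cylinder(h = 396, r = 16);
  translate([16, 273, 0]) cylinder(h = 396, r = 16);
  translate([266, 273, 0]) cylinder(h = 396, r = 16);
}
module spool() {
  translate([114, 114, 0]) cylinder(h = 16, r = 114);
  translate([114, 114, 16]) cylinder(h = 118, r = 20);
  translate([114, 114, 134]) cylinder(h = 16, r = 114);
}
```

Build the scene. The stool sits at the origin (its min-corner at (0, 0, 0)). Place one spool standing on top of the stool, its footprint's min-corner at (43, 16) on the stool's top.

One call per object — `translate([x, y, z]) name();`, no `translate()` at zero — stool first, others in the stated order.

stool();
translate([43, 16, 426]) spool();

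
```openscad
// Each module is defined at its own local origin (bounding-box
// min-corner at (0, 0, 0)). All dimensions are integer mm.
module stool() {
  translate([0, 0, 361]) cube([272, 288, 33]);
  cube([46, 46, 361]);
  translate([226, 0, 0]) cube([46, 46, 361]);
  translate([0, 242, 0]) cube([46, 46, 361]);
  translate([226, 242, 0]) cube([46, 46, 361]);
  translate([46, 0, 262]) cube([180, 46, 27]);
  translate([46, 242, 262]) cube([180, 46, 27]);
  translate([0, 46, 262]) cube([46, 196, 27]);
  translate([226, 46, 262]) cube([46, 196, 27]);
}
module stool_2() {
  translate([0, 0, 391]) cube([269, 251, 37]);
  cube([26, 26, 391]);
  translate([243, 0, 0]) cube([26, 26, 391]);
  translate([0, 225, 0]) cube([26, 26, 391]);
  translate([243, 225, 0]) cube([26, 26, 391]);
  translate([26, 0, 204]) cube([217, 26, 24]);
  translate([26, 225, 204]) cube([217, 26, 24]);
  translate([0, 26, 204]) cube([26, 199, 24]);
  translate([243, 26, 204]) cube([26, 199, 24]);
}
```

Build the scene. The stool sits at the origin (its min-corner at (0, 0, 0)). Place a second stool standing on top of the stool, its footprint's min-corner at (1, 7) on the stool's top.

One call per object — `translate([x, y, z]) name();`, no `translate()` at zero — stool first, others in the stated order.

stool();
translate([1, 7, 394]) stool_2();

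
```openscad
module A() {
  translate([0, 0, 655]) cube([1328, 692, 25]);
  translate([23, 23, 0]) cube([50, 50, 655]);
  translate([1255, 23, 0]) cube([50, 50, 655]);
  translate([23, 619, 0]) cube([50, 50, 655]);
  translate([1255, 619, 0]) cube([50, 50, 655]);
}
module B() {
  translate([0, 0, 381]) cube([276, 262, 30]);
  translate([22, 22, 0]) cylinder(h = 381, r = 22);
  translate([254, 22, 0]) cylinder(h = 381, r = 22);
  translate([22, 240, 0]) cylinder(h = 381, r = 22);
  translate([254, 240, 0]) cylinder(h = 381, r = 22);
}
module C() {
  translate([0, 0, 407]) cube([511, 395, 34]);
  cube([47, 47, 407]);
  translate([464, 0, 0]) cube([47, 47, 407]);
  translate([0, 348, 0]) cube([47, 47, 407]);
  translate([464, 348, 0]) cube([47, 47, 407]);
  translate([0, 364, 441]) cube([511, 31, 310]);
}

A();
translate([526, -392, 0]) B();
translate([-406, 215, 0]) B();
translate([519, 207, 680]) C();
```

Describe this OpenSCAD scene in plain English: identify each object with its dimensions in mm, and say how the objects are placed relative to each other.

A is a rectangular dining table. The top is 1328×692×25 mm with its upper surface at z = 680 mm. It stands on four 50×50 mm square legs, each inset 23 mm from the nearest pair of top edges, running from the floor to the underside of the top.

B is a four-legged stool. The seat is a 276×262×30 mm slab whose top surface is at z = 411 mm; four round legs, each 44 mm in diameter, run from the floor (z = 0) to the underside of the seat, each leg's axis is inset half a diameter from the nearest pair of seat edges (so the leg's bounding box is flush with the corner).

C is a chair: 511×395 mm seat, 34 mm thick, top at z = 441 mm, on four 47 mm square corner legs flush with the seat edges. A 31 mm thick backrest slab spans the full seat width, extending 310 mm above the seat top, its back face flush with the seat's +y edge.

Two stools sit around the table at the −y, −x sides. The chair is on top of the table.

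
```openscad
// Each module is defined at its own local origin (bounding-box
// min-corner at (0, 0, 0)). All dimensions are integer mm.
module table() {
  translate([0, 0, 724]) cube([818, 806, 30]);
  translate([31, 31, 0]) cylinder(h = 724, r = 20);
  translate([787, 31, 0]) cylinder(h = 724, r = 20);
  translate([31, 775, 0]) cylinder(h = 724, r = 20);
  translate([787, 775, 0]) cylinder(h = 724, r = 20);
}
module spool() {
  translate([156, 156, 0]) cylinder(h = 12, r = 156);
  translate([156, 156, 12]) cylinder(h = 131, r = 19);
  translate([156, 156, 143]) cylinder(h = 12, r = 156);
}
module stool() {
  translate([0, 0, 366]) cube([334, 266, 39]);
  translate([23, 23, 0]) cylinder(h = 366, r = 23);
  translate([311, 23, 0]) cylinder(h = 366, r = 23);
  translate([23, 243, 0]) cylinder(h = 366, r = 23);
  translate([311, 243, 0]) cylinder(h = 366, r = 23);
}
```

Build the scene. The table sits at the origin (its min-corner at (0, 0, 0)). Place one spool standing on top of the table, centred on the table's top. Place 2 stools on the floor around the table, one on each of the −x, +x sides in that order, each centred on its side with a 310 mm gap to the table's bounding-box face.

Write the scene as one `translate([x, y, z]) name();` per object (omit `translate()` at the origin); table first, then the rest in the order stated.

table();
translate([253, 247, 754]) spool();
translate([-644, 270, 0]) stool();
translate([1128, 270, 0]) stool();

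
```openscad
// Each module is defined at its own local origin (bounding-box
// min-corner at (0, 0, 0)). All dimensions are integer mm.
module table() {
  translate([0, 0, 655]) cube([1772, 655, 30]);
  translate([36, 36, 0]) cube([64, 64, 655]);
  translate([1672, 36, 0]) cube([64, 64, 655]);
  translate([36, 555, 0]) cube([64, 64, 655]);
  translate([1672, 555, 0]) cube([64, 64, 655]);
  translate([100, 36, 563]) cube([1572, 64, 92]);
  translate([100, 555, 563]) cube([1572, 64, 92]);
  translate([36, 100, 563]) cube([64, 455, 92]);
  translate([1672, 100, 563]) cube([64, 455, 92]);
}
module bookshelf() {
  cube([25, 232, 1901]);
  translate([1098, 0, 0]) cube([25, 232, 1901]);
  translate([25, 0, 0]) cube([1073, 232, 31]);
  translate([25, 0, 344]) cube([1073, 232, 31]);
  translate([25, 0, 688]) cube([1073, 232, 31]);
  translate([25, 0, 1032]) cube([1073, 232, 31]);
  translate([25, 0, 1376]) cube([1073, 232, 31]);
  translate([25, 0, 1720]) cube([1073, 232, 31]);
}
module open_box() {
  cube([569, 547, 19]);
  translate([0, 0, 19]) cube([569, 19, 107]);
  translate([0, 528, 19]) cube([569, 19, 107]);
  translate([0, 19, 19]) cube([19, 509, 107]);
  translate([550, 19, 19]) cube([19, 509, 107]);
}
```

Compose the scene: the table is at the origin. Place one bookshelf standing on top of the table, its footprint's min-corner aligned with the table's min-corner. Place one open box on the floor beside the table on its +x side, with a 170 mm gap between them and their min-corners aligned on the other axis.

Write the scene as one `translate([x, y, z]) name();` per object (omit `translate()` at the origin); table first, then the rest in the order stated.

table();
translate([0, 0, 685]) bookshelf();
translate([1942, 0, 0]) open_box();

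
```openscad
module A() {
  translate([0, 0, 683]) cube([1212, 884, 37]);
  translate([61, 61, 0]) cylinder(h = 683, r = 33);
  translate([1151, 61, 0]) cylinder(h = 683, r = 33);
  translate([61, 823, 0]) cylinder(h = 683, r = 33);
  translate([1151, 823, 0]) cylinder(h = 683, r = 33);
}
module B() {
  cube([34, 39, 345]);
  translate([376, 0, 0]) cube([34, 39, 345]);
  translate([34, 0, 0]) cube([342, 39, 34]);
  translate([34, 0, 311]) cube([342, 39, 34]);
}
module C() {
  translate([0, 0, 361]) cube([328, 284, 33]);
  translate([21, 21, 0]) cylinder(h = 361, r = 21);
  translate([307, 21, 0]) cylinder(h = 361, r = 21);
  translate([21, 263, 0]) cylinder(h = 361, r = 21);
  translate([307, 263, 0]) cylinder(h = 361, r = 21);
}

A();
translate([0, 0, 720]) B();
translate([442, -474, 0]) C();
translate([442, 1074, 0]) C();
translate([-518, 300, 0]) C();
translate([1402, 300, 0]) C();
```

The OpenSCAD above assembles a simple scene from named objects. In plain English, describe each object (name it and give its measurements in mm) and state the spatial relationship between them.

A is a table with a 1212×884 mm rectangular top, 37 mm thick, top surface at z = 720 mm, supported by four round legs of 66 mm diameter, each leg's bounding box inset 28 mm from the nearest pair of top edges, running from the floor.

B is a picture frame with a 342×277 mm rectangular opening (x by z) and a uniform 34 mm border on every side. Frame depth is 39 mm along y. It is built from two vertical stiles running the full outside height and two horizontal rails spanning the gap between the stiles.

C is a simple wooden stool: a rectangular seat 328 mm (x) by 284 mm (y), 33 mm thick, top face at z = 394 mm, on four round legs, each 42 mm in diameter. The legs rest on z = 0, each leg's axis is inset half a diameter from the nearest pair of seat edges (so the leg's bounding box is flush with the corner).

The picture frame is on top of the table. Four stools sit around the table at the −y, +y, −x, +x sides.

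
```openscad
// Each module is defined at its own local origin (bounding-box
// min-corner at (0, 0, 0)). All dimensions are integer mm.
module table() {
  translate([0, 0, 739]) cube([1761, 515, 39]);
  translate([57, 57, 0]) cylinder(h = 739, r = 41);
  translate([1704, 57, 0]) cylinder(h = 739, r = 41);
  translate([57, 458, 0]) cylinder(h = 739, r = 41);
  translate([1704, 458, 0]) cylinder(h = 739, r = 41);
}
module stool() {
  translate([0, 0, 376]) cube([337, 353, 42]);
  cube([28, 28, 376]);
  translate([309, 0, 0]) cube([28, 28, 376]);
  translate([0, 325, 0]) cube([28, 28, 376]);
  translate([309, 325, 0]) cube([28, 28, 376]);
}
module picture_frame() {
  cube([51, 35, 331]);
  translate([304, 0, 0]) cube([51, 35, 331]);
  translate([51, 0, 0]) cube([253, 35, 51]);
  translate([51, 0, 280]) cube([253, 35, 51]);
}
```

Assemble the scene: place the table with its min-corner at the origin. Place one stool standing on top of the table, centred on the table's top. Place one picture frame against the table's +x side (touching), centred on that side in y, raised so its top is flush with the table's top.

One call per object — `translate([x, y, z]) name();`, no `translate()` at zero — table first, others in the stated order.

table();
translate([712, 81, 778]) stool();
translate([1761, 240, 447]) picture_frame();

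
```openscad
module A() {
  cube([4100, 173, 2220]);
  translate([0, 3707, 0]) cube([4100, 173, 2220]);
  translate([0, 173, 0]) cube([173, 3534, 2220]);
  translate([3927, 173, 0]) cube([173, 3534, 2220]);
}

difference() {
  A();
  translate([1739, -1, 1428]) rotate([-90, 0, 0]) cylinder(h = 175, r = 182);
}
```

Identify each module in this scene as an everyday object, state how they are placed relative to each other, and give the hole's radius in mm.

The subtracted cylinder has r = 182 mm.

A is a house frame. The house frame has a circular hole through its front wall. The hole's radius is 182 mm.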